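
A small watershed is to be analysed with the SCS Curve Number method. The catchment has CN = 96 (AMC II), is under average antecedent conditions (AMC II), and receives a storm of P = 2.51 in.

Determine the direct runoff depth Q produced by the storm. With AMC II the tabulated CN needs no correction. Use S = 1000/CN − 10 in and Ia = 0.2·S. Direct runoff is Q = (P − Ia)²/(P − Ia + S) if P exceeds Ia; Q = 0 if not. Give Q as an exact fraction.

AMC II — tabulated CN = 96 applies directly.
Retention S: 1000/CN − 10 with CN=96.000 → S = 5/12 ≈ 0.417 in
Ia = 0.2·(5/12) = 1/12 in ≈ 0.083 in
P − Ia = 2.510 − 0.083 = 182/75 ≈ 2.427 in (> 0, runoff occurs)
Q: (182/75)² ÷ (853/300) = 132496/63975 in (≈ 2.071 in)

Q = 132496/63975 in ≈ 2.071 in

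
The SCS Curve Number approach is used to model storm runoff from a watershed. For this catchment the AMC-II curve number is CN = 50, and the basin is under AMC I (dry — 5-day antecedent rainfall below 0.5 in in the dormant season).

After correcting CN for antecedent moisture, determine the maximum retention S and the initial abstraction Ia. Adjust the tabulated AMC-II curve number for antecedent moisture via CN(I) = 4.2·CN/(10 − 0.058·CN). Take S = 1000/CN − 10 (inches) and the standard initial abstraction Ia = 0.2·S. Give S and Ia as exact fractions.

Adjust CN=50 to AMC I: 4.2·50/(10 − 0.058·50) → 210 ÷ (71/10) = 2100/71 ≈ 29.577
S = 1000/(2100/71) − 10 = 500/21 in ≈ 23.810 in
Initial abstraction Ia = S/5 = (500/21)/5 = 100/21 ≈ 4.762 in

S = 500/21 in ≈ 23.810 in; Ia = 100/21 in ≈ 4.762 in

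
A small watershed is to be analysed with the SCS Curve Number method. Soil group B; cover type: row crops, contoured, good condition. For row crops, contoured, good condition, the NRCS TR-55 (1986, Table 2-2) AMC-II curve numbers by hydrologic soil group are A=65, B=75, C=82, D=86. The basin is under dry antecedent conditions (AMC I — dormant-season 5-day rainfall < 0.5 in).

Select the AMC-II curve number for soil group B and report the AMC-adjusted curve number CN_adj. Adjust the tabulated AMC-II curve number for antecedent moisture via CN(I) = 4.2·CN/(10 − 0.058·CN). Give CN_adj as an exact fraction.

CN_adj = 6300/113 ≈ 55.752

NRCS table: row crops, contoured, good condition, soil group B → CN(II) = 75
Adjust CN=75 to AMC I: 4.2·75/(10 − 0.058·75) → 315 ÷ (113/20) = 6300/113 ≈ 55.752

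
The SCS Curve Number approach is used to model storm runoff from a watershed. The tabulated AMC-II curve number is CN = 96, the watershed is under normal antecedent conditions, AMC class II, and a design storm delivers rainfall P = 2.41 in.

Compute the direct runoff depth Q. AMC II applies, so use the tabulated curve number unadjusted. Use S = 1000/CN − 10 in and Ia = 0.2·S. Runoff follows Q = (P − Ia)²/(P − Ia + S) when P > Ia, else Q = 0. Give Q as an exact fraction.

Q = 121801/61725 in ≈ 1.973 in

AMC II — tabulated CN = 96 applies directly.
S = 1000/96 − 10 = 5/12 in ≈ 0.417 in
Ia = 0.2·(5/12) = 1/12 in ≈ 0.083 in
P − Ia = 2.410 − 0.083 = 349/150 ≈ 2.327 in (> 0, runoff occurs)
Runoff Q = (P−Ia)²/(P−Ia+S) = (2.327)²/(2.327+0.417) = 121801/61725 ≈ 1.973 in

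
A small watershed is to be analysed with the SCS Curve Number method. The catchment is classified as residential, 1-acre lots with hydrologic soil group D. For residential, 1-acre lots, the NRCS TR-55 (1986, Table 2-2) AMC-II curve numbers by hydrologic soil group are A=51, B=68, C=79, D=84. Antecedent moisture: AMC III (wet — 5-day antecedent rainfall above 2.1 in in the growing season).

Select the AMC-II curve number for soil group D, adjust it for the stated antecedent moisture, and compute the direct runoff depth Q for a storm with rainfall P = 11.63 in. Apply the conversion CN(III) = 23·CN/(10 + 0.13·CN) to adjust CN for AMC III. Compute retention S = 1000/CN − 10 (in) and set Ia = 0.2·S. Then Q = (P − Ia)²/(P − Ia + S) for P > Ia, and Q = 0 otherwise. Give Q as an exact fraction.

Q = 306615805441/28677110700 in ≈ 10.692 in

NRCS table: residential, 1-acre lots, soil group D → CN(II) = 84
Wet (AMC III): CN(III) = 23·84/(10 + 0.13·84) = 1932/(523/25) = 48300/523 ≈ 92.352
Max retention: S = 1000/(48300/523) − 10 = 400/483 in (≈ 0.828 in)
Ia = 0.2S: 0.2·0.828 = 0.166 in (exactly 80/483)
P − Ia = 11.630 − 0.166 = 553729/48300 ≈ 11.464 in (> 0, runoff occurs)
Q: (553729/48300)² ÷ (593729/48300) = 306615805441/28677110700 in (≈ 10.692 in)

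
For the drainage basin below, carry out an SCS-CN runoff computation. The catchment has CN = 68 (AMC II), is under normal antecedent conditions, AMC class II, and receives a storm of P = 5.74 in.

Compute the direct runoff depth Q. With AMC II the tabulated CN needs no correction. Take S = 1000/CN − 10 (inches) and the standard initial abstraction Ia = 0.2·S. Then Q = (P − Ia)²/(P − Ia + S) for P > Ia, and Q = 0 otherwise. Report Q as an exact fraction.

Average conditions: CN = 68 (no AMC adjustment).
Retention S: 1000/CN − 10 with CN=68.000 → S = 80/17 ≈ 4.706 in
Ia = 0.2S: 0.2·4.706 = 0.941 in (exactly 16/17)
Excess rainfall: 5.740 − 0.941 = 4.799 in; P > Ia so Q > 0
Runoff Q = (P−Ia)²/(P−Ia+S) = (4.799)²/(4.799+4.706) = 16638241/6867150 ≈ 2.423 in

Q = 16638241/6867150 in ≈ 2.423 in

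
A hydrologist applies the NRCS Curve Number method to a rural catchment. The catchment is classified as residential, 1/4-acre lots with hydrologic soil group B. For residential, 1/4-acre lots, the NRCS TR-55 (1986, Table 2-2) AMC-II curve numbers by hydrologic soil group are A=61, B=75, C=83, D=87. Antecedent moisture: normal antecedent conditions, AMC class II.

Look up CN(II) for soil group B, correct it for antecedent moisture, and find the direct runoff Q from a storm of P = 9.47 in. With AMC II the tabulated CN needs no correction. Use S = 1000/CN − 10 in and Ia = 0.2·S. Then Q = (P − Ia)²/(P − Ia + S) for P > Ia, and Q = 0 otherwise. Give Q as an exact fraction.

Q = 6974881/1092300 in ≈ 6.385 in

NRCS table: residential, 1/4-acre lots, soil group B → CN(II) = 75
AMC II — tabulated CN = 75 applies directly.
S = 1000/75 − 10 = 10/3 in ≈ 3.333 in
Initial abstraction Ia = S/5 = (10/3)/5 = 2/3 ≈ 0.667 in
Excess rainfall: 9.470 − 0.667 = 8.803 in; P > Ia so Q > 0
Q: (2641/300)² ÷ (3641/300) = 6974881/1092300 in (≈ 6.385 in)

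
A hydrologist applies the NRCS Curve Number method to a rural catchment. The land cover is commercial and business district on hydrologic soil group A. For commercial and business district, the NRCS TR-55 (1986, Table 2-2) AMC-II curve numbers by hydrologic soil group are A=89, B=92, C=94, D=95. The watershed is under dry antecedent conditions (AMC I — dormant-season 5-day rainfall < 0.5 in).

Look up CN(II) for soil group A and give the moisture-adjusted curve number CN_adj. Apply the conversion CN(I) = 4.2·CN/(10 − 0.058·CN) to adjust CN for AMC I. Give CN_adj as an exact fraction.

NRCS table: commercial and business district, soil group A → CN(II) = 89
Dry (AMC I): CN(I) = 4.2·89/(10 − 0.058·89) = (1869/5)/(2419/500) = 186900/2419 ≈ 77.263

CN_adj = 186900/2419 ≈ 77.263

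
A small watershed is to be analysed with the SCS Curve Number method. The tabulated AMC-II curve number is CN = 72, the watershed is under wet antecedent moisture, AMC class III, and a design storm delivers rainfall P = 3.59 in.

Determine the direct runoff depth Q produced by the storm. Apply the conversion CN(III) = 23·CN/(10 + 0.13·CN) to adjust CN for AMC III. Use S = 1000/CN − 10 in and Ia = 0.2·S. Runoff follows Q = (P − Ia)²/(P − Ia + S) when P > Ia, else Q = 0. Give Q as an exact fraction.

Adjust CN=72 to AMC III: 23·72/(10 + 0.13·72) → 1656 ÷ (484/25) = 10350/121 ≈ 85.537
Retention S: 1000/CN − 10 with CN=85.537 → S = 350/207 ≈ 1.691 in
Initial abstraction Ia = S/5 = (350/207)/5 = 70/207 ≈ 0.338 in
Excess rainfall: 3.590 − 0.338 = 3.252 in; P > Ia so Q > 0
Q = (67313/20700)²/((67313/20700) + 350/207) = (4531039969/428490000)/(102313/20700) = 4531039969/2117879100 in ≈ 2.139 in

Q = 4531039969/2117879100 in ≈ 2.139 in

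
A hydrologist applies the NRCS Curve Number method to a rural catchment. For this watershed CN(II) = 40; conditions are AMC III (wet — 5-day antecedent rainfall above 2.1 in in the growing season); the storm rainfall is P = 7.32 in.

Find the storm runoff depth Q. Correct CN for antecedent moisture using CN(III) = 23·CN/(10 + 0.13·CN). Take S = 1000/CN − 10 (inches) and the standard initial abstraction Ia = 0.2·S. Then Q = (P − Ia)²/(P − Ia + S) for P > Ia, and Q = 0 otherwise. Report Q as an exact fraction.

Q = 1329409/460575 in ≈ 2.886 in

CN(III) from CN(II)=40: (23·40)/(10 + 0.13·40) = 1150/19 ≈ 60.526
Retention S: 1000/CN − 10 with CN=60.526 → S = 150/23 ≈ 6.522 in
Ia = 0.2·(150/23) = 30/23 in ≈ 1.304 in
Excess rainfall: 7.320 − 1.304 = 6.016 in; P > Ia so Q > 0
Q = (3459/575)²/((3459/575) + 150/23) = (11964681/330625)/(7209/575) = 1329409/460575 in ≈ 2.886 in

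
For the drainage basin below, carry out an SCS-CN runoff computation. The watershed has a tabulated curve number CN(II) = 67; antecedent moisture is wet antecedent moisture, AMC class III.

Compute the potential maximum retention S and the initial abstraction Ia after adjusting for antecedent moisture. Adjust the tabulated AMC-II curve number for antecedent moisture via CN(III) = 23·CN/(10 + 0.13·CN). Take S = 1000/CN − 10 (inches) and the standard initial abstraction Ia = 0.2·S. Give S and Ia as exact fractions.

Wet (AMC III): CN(III) = 23·67/(10 + 0.13·67) = 1541/(1871/100) = 154100/1871 ≈ 82.362
Retention S: 1000/CN − 10 with CN=82.362 → S = 3300/1541 ≈ 2.141 in
Ia = 0.2S: 0.2·2.141 = 0.428 in (exactly 660/1541)

S = 3300/1541 in ≈ 2.141 in; Ia = 660/1541 in ≈ 0.428 in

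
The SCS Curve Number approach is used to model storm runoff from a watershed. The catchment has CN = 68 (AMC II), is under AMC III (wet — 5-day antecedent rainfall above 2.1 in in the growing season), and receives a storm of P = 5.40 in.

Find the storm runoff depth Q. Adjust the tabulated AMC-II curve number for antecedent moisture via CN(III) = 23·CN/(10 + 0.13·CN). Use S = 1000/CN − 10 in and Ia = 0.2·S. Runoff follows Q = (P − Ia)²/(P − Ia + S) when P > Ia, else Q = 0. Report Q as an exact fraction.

Q = 95199049/26894935 in ≈ 3.540 in

Wet (AMC III): CN(III) = 23·68/(10 + 0.13·68) = 1564/(471/25) = 39100/471 ≈ 83.015
S = 1000/(39100/471) − 10 = 800/391 in ≈ 2.046 in
Initial abstraction Ia = S/5 = (800/391)/5 = 160/391 ≈ 0.409 in
P − Ia = 5.400 − 0.409 = 9757/1955 ≈ 4.991 in (> 0, runoff occurs)
Runoff Q = (P−Ia)²/(P−Ia+S) = (4.991)²/(4.991+2.046) = 95199049/26894935 ≈ 3.540 in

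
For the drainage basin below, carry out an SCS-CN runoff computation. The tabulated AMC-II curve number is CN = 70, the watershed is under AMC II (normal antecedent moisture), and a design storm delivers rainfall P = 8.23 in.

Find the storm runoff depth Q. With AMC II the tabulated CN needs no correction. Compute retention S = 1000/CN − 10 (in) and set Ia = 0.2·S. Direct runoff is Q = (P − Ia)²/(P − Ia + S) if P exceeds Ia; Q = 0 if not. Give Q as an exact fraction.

Q = 26635921/5712700 in ≈ 4.663 in

Average conditions: CN = 70 (no AMC adjustment).
Retention S: 1000/CN − 10 with CN=70.000 → S = 30/7 ≈ 4.286 in
Ia = 0.2·(30/7) = 6/7 in ≈ 0.857 in
P − Ia = 8.230 − 0.857 = 5161/700 ≈ 7.373 in (> 0, runoff occurs)
Q = (5161/700)²/((5161/700) + 30/7) = (26635921/490000)/(8161/700) = 26635921/5712700 in ≈ 4.663 in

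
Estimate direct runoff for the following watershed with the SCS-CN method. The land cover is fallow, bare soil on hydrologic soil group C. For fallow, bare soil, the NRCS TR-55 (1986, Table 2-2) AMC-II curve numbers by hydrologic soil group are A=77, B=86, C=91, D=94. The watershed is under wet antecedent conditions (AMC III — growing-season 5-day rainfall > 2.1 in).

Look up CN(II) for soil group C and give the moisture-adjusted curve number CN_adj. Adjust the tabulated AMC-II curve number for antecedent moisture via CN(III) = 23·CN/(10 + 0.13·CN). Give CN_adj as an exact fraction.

NRCS table: fallow, bare soil, soil group C → CN(II) = 91
Adjust CN=91 to AMC III: 23·91/(10 + 0.13·91) → 2093 ÷ (2183/100) = 209300/2183 ≈ 95.877

CN_adj = 209300/2183 ≈ 95.877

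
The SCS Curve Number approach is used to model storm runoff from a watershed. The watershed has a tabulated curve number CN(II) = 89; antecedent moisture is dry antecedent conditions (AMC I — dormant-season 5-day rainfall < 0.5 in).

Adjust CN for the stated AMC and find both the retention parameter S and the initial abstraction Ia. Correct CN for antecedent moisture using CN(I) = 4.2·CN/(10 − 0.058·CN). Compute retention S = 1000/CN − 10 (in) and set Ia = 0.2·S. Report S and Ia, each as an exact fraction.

S = 5500/1869 in ≈ 2.943 in; Ia = 1100/1869 in ≈ 0.589 in

CN(I) from CN(II)=89: (4.2·89)/(10 − 0.058·89) = 186900/2419 ≈ 77.263
Max retention: S = 1000/(186900/2419) − 10 = 5500/1869 in (≈ 2.943 in)
Ia = 0.2S: 0.2·2.943 = 0.589 in (exactly 1100/1869)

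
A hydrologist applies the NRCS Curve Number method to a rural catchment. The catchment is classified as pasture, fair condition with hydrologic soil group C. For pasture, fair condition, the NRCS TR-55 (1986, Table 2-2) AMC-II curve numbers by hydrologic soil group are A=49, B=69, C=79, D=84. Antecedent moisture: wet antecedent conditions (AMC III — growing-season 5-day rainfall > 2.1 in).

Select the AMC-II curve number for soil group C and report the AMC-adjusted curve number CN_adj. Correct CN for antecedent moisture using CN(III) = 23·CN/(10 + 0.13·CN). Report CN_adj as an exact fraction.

NRCS table: pasture, fair condition, soil group C → CN(II) = 79
CN(III) from CN(II)=79: (23·79)/(10 + 0.13·79) = 181700/2027 ≈ 89.640

CN_adj = 181700/2027 ≈ 89.640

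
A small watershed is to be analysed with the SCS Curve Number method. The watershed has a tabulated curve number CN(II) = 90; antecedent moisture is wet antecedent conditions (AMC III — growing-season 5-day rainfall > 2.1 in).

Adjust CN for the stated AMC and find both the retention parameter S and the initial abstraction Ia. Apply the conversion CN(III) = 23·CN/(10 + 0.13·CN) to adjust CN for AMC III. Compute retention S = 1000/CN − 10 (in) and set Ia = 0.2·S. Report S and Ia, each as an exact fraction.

Adjust CN=90 to AMC III: 23·90/(10 + 0.13·90) → 2070 ÷ (217/10) = 20700/217 ≈ 95.392
S = 1000/(20700/217) − 10 = 100/207 in ≈ 0.483 in
Initial abstraction Ia = S/5 = (100/207)/5 = 20/207 ≈ 0.097 in

S = 100/207 in ≈ 0.483 in; Ia = 20/207 in ≈ 0.097 in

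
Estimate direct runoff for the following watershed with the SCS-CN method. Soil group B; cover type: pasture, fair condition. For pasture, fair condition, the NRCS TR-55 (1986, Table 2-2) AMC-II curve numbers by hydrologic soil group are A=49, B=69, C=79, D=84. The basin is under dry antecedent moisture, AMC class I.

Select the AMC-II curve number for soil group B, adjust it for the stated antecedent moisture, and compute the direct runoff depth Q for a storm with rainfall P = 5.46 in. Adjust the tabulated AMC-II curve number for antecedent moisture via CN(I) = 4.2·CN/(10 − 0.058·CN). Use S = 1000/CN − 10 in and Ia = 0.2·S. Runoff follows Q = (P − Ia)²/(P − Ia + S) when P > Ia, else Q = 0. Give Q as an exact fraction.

Q = 57877292929/73578553650 in ≈ 0.787 in

NRCS table: pasture, fair condition, soil group B → CN(II) = 69
Dry (AMC I): CN(I) = 4.2·69/(10 − 0.058·69) = (1449/5)/(2999/500) = 144900/2999 ≈ 48.316
S = 1000/(144900/2999) − 10 = 15500/1449 in ≈ 10.697 in
Ia = 0.2·(15500/1449) = 3100/1449 in ≈ 2.139 in
P − Ia = 5.460 − 2.139 = 240577/72450 ≈ 3.321 in (> 0, runoff occurs)
Q: (240577/72450)² ÷ (1015577/72450) = 57877292929/73578553650 in (≈ 0.787 in)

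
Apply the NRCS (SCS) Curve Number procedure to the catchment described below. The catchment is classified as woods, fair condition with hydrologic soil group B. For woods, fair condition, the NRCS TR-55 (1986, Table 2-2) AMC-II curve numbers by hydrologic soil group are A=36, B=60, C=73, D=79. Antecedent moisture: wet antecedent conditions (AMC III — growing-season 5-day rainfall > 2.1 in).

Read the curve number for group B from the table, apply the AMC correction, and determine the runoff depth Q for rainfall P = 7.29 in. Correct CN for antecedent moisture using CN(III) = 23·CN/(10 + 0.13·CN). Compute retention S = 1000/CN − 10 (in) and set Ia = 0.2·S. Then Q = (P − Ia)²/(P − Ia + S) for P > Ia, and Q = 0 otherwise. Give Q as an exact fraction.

NRCS table: woods, fair condition, soil group B → CN(II) = 60
Wet (AMC III): CN(III) = 23·60/(10 + 0.13·60) = 1380/(89/5) = 6900/89 ≈ 77.528
Max retention: S = 1000/(6900/89) − 10 = 200/69 in (≈ 2.899 in)
Initial abstraction Ia = S/5 = (200/69)/5 = 40/69 ≈ 0.580 in
Since P=7.290 > Ia=0.580: effective rainfall P−Ia = 46301/6900 in
Q = (46301/6900)²/((46301/6900) + 200/69) = (2143782601/47610000)/(66301/6900) = 2143782601/457476900 in ≈ 4.686 in

Q = 2143782601/457476900 in ≈ 4.686 in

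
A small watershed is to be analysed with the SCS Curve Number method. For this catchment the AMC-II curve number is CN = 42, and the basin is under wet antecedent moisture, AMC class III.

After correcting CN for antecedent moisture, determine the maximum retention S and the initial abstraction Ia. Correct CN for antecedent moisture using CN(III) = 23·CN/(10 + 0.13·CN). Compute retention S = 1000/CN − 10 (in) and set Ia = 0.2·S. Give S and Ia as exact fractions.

S = 2900/483 in ≈ 6.004 in; Ia = 580/483 in ≈ 1.201 in

CN(III) from CN(II)=42: (23·42)/(10 + 0.13·42) = 48300/773 ≈ 62.484
S = 1000/(48300/773) − 10 = 2900/483 in ≈ 6.004 in
Initial abstraction Ia = S/5 = (2900/483)/5 = 580/483 ≈ 1.201 in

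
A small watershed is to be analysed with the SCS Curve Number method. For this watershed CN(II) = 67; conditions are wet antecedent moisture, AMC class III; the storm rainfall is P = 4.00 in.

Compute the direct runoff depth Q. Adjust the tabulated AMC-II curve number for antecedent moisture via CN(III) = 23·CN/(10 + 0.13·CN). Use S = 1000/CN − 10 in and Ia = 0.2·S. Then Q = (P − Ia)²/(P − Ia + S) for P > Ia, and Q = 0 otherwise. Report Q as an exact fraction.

Q = 7573504/3391741 in ≈ 2.233 in

CN(III) from CN(II)=67: (23·67)/(10 + 0.13·67) = 154100/1871 ≈ 82.362
Max retention: S = 1000/(154100/1871) − 10 = 3300/1541 in (≈ 2.141 in)
Initial abstraction Ia = S/5 = (3300/1541)/5 = 660/1541 ≈ 0.428 in
Since P=4.000 > Ia=0.428: effective rainfall P−Ia = 5504/1541 in
Q = (5504/1541)²/((5504/1541) + 3300/1541) = (30294016/2374681)/(8804/1541) = 7573504/3391741 in ≈ 2.233 in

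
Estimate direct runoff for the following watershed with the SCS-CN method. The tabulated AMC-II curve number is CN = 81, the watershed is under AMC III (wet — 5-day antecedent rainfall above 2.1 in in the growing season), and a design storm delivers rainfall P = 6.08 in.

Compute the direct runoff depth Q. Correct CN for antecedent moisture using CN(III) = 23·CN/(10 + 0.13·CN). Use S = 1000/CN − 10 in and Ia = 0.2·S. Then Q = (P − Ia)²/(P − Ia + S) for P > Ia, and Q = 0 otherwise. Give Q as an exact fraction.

Q = 492753638/98412975 in ≈ 5.007 in

Adjust CN=81 to AMC III: 23·81/(10 + 0.13·81) → 1863 ÷ (2053/100) = 186300/2053 ≈ 90.745
Retention S: 1000/CN − 10 with CN=90.745 → S = 1900/1863 ≈ 1.020 in
Initial abstraction Ia = S/5 = (1900/1863)/5 = 380/1863 ≈ 0.204 in
Since P=6.080 > Ia=0.204: effective rainfall P−Ia = 273676/46575 in
Runoff Q = (P−Ia)²/(P−Ia+S) = (5.876)²/(5.876+1.020) = 492753638/98412975 ≈ 5.007 in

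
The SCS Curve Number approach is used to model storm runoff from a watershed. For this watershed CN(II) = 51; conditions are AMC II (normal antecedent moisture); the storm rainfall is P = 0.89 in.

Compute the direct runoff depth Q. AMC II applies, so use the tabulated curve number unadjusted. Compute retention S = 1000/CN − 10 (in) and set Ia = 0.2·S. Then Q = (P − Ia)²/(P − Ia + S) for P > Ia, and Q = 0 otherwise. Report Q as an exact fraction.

Q = 0 in ≈ 0.000 in

AMC II — tabulated CN = 51 applies directly.
S = 1000/51 − 10 = 490/51 in ≈ 9.608 in
Ia = 0.2S: 0.2·9.608 = 1.922 in (exactly 98/51)
P = 0.890 ≤ Ia = 1.922 in: entire storm abstracted, Q = 0.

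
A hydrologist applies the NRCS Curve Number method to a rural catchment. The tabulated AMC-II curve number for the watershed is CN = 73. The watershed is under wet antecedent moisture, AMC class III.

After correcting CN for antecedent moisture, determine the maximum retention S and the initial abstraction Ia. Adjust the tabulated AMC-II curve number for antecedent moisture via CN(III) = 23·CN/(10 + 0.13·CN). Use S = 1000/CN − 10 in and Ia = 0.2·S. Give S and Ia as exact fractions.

Wet (AMC III): CN(III) = 23·73/(10 + 0.13·73) = 1679/(1949/100) = 167900/1949 ≈ 86.147
Max retention: S = 1000/(167900/1949) − 10 = 2700/1679 in (≈ 1.608 in)
Initial abstraction Ia = S/5 = (2700/1679)/5 = 540/1679 ≈ 0.322 in

S = 2700/1679 in ≈ 1.608 in; Ia = 540/1679 in ≈ 0.322 in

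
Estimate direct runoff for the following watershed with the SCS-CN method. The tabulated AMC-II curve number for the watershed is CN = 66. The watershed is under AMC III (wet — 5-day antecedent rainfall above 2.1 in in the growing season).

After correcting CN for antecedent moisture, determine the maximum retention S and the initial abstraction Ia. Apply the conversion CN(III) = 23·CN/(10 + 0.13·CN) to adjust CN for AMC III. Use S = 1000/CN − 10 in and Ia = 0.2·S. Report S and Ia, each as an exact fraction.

S = 1700/759 in ≈ 2.240 in; Ia = 340/759 in ≈ 0.448 in

CN(III) from CN(II)=66: (23·66)/(10 + 0.13·66) = 75900/929 ≈ 81.701
Max retention: S = 1000/(75900/929) − 10 = 1700/759 in (≈ 2.240 in)
Ia = 0.2·(1700/759) = 340/759 in ≈ 0.448 in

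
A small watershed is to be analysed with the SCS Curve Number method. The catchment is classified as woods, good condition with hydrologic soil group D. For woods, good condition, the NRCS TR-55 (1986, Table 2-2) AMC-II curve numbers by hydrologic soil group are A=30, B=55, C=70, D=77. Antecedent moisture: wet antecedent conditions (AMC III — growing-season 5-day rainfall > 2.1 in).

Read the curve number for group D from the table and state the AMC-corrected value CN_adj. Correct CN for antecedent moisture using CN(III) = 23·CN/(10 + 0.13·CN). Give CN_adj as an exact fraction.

NRCS table: woods, good condition, soil group D → CN(II) = 77
Wet (AMC III): CN(III) = 23·77/(10 + 0.13·77) = 1771/(2001/100) = 7700/87 ≈ 88.506

CN_adj = 7700/87 ≈ 88.506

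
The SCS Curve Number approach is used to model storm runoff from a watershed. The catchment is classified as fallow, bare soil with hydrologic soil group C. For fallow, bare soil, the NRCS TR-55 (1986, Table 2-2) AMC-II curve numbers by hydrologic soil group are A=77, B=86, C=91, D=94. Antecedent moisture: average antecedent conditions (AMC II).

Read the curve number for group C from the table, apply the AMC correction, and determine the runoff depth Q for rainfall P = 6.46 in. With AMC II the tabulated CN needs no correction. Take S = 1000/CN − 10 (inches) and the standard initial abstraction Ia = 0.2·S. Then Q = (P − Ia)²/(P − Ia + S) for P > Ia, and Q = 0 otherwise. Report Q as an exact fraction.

NRCS table: fallow, bare soil, soil group C → CN(II) = 91
CN(II) = 91; AMC II needs no correction.
Retention S: 1000/CN − 10 with CN=91.000 → S = 90/91 ≈ 0.989 in
Initial abstraction Ia = S/5 = (90/91)/5 = 18/91 ≈ 0.198 in
Excess rainfall: 6.460 − 0.198 = 6.262 in; P > Ia so Q > 0
Runoff Q = (P−Ia)²/(P−Ia+S) = (6.262)²/(6.262+0.989) = 811851049/150118150 ≈ 5.408 in

Q = 811851049/150118150 in ≈ 5.408 in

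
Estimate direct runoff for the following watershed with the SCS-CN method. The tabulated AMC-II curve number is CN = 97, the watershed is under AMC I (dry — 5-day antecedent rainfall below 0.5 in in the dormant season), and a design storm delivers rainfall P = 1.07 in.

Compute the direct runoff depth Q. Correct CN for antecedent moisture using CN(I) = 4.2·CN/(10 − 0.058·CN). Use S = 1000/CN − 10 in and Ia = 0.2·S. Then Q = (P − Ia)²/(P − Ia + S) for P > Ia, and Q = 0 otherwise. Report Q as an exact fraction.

CN(I) from CN(II)=97: (4.2·97)/(10 − 0.058·97) = 67900/729 ≈ 93.141
S = 1000/(67900/729) − 10 = 500/679 in ≈ 0.736 in
Ia = 0.2S: 0.2·0.736 = 0.147 in (exactly 100/679)
P − Ia = 1.070 − 0.147 = 62653/67900 ≈ 0.923 in (> 0, runoff occurs)
Q: (62653/67900)² ÷ (112653/67900) = 3925398409/7649138700 in (≈ 0.513 in)

Q = 3925398409/7649138700 in ≈ 0.513 in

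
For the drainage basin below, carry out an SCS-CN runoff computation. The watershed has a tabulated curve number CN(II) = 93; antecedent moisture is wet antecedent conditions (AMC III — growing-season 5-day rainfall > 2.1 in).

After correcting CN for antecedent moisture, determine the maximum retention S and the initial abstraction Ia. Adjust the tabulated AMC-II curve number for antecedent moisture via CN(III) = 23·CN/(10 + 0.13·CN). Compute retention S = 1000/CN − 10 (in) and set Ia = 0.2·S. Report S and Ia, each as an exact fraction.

S = 700/2139 in ≈ 0.327 in; Ia = 140/2139 in ≈ 0.065 in

Wet (AMC III): CN(III) = 23·93/(10 + 0.13·93) = 2139/(2209/100) = 213900/2209 ≈ 96.831
Retention S: 1000/CN − 10 with CN=96.831 → S = 700/2139 ≈ 0.327 in
Initial abstraction Ia = S/5 = (700/2139)/5 = 140/2139 ≈ 0.065 in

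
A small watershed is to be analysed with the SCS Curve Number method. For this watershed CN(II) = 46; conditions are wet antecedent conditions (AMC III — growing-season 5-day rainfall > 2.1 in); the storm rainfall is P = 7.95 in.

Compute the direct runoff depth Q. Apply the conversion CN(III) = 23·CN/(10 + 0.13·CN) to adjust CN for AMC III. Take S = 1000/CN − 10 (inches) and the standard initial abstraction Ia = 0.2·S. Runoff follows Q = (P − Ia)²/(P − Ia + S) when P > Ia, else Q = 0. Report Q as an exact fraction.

Adjust CN=46 to AMC III: 23·46/(10 + 0.13·46) → 1058 ÷ (799/50) = 52900/799 ≈ 66.208
Retention S: 1000/CN − 10 with CN=66.208 → S = 2700/529 ≈ 5.104 in
Ia = 0.2·(2700/529) = 540/529 in ≈ 1.021 in
P − Ia = 7.950 − 1.021 = 73311/10580 ≈ 6.929 in (> 0, runoff occurs)
Runoff Q = (P−Ia)²/(P−Ia+S) = (6.929)²/(6.929+5.104) = 1791500907/448983460 ≈ 3.990 in

Q = 1791500907/448983460 in ≈ 3.990 in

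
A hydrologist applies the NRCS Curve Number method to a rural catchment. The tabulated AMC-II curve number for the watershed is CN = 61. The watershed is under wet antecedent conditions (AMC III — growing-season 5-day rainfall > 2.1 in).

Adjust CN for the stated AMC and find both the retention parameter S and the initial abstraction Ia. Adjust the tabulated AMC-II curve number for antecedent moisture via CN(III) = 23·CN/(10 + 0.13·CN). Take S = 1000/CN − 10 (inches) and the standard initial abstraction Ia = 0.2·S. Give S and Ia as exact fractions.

S = 3900/1403 in ≈ 2.780 in; Ia = 780/1403 in ≈ 0.556 in

Adjust CN=61 to AMC III: 23·61/(10 + 0.13·61) → 1403 ÷ (1793/100) = 140300/1793 ≈ 78.249
S = 1000/(140300/1793) − 10 = 3900/1403 in ≈ 2.780 in
Ia = 0.2·(3900/1403) = 780/1403 in ≈ 0.556 in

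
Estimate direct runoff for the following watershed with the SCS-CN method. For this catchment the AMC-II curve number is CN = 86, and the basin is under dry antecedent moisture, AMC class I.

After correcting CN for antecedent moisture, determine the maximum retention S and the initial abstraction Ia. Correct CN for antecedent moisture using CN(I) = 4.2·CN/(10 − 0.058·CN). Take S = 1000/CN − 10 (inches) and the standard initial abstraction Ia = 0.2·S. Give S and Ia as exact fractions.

Adjust CN=86 to AMC I: 4.2·86/(10 − 0.058·86) → (1806/5) ÷ (1253/250) = 12900/179 ≈ 72.067
S = 1000/(12900/179) − 10 = 500/129 in ≈ 3.876 in
Ia = 0.2·(500/129) = 100/129 in ≈ 0.775 in

S = 500/129 in ≈ 3.876 in; Ia = 100/129 in ≈ 0.775 in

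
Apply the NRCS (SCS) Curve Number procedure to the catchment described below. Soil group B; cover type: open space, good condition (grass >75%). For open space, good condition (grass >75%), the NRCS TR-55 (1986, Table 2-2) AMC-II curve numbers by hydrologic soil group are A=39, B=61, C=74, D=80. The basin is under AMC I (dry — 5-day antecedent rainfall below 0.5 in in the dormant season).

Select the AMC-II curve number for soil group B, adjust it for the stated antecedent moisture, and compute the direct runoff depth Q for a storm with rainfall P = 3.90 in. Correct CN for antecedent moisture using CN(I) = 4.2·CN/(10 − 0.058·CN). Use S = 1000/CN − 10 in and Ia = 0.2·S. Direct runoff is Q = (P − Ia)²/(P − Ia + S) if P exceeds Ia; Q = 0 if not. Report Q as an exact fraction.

NRCS table: open space, good condition (grass >75%), soil group B → CN(II) = 61
Adjust CN=61 to AMC I: 4.2·61/(10 − 0.058·61) → (1281/5) ÷ (3231/500) = 42700/1077 ≈ 39.647
Max retention: S = 1000/(42700/1077) − 10 = 6500/427 in (≈ 15.222 in)
Initial abstraction Ia = S/5 = (6500/427)/5 = 1300/427 ≈ 3.044 in
Since P=3.900 > Ia=3.044: effective rainfall P−Ia = 3653/4270 in
Runoff Q = (P−Ia)²/(P−Ia+S) = (0.856)²/(0.856+15.222) = 1026493/22549870 ≈ 0.046 in

Q = 1026493/22549870 in ≈ 0.046 in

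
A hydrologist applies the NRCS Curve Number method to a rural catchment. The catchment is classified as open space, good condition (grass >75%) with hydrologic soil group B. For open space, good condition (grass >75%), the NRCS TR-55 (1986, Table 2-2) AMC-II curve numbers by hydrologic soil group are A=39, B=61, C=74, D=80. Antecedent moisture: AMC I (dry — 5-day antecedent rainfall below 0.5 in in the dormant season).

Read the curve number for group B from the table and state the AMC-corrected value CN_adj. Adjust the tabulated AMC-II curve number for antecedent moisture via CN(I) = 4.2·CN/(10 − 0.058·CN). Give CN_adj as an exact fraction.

NRCS table: open space, good condition (grass >75%), soil group B → CN(II) = 61
Dry (AMC I): CN(I) = 4.2·61/(10 − 0.058·61) = (1281/5)/(3231/500) = 42700/1077 ≈ 39.647

CN_adj = 42700/1077 ≈ 39.647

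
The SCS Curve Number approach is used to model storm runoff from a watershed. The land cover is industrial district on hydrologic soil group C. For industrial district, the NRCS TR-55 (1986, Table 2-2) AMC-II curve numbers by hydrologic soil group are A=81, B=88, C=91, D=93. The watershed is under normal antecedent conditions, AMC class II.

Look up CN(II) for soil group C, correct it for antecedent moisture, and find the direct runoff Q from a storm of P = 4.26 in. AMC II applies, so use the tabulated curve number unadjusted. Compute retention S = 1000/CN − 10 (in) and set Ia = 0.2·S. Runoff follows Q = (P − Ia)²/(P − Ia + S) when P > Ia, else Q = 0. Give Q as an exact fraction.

NRCS table: industrial district, soil group C → CN(II) = 91
AMC II — tabulated CN = 91 applies directly.
Retention S: 1000/CN − 10 with CN=91.000 → S = 90/91 ≈ 0.989 in
Ia = 0.2S: 0.2·0.989 = 0.198 in (exactly 18/91)
Since P=4.260 > Ia=0.198: effective rainfall P−Ia = 18483/4550 in
Q = (18483/4550)²/((18483/4550) + 90/91) = (341621289/20702500)/(22983/4550) = 113873763/34857550 in ≈ 3.267 in

Q = 113873763/34857550 in ≈ 3.267 in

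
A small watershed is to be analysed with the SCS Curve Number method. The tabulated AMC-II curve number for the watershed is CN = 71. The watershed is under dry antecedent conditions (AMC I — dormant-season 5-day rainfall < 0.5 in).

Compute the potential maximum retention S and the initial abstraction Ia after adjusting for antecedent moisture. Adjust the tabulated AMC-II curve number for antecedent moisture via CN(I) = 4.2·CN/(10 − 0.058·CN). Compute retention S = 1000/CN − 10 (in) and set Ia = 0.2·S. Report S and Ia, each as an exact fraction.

S = 14500/1491 in ≈ 9.725 in; Ia = 2900/1491 in ≈ 1.945 in

Dry (AMC I): CN(I) = 4.2·71/(10 − 0.058·71) = (1491/5)/(2941/500) = 149100/2941 ≈ 50.697
Max retention: S = 1000/(149100/2941) − 10 = 14500/1491 in (≈ 9.725 in)
Ia = 0.2·(14500/1491) = 2900/1491 in ≈ 1.945 in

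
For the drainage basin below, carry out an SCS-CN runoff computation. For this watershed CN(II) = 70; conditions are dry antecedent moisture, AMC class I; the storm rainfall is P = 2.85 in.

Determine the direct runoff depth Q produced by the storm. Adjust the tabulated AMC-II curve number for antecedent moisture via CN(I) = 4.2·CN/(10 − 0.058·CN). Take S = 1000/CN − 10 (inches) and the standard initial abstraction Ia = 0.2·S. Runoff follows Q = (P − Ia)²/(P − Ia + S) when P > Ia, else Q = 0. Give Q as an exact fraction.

Q = 628849/10577140 in ≈ 0.059 in

Dry (AMC I): CN(I) = 4.2·70/(10 − 0.058·70) = 294/(297/50) = 4900/99 ≈ 49.495
Retention S: 1000/CN − 10 with CN=49.495 → S = 500/49 ≈ 10.204 in
Ia = 0.2·(500/49) = 100/49 in ≈ 2.041 in
P − Ia = 2.850 − 2.041 = 793/980 ≈ 0.809 in (> 0, runoff occurs)
Q = (793/980)²/((793/980) + 500/49) = (628849/960400)/(10793/980) = 628849/10577140 in ≈ 0.059 in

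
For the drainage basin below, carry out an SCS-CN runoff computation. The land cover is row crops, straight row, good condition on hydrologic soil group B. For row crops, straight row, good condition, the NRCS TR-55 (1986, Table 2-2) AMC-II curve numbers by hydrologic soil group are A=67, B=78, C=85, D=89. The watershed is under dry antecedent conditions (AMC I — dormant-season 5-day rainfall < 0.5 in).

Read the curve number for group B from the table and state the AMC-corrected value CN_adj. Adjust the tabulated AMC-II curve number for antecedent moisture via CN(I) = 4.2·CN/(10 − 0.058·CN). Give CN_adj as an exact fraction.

NRCS table: row crops, straight row, good condition, soil group B → CN(II) = 78
CN(I) from CN(II)=78: (4.2·78)/(10 − 0.058·78) = 81900/1369 ≈ 59.825

CN_adj = 81900/1369 ≈ 59.825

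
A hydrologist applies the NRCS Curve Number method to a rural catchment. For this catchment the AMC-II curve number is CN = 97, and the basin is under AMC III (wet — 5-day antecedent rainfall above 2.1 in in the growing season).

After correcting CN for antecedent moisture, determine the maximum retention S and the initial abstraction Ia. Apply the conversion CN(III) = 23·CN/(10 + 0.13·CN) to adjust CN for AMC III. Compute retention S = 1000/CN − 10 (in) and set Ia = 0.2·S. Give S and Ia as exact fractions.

S = 300/2231 in ≈ 0.134 in; Ia = 60/2231 in ≈ 0.027 in

Adjust CN=97 to AMC III: 23·97/(10 + 0.13·97) → 2231 ÷ (2261/100) = 223100/2261 ≈ 98.673
Max retention: S = 1000/(223100/2261) − 10 = 300/2231 in (≈ 0.134 in)
Ia = 0.2S: 0.2·0.134 = 0.027 in (exactly 60/2231)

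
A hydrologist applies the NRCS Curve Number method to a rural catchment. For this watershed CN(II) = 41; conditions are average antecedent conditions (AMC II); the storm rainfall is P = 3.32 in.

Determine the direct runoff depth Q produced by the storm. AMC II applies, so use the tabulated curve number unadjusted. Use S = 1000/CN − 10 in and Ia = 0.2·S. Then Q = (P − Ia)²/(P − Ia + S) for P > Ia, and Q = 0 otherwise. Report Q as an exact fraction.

Q = 205209/15583075 in ≈ 0.013 in

Average conditions: CN = 41 (no AMC adjustment).
S = 1000/41 − 10 = 590/41 in ≈ 14.390 in
Ia = 0.2·(590/41) = 118/41 in ≈ 2.878 in
Excess rainfall: 3.320 − 2.878 = 0.442 in; P > Ia so Q > 0
Q: (453/1025)² ÷ (15203/1025) = 205209/15583075 in (≈ 0.013 in)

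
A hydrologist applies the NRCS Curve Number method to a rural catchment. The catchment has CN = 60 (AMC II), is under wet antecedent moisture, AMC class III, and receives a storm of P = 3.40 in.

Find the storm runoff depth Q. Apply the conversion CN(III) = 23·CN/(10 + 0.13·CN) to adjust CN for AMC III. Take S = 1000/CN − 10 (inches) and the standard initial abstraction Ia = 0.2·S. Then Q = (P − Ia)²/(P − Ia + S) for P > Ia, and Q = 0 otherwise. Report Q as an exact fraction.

Q = 946729/680685 in ≈ 1.391 in

CN(III) from CN(II)=60: (23·60)/(10 + 0.13·60) = 6900/89 ≈ 77.528
S = 1000/(6900/89) − 10 = 200/69 in ≈ 2.899 in
Ia = 0.2S: 0.2·2.899 = 0.580 in (exactly 40/69)
Excess rainfall: 3.400 − 0.580 = 2.820 in; P > Ia so Q > 0
Q: (973/345)² ÷ (1973/345) = 946729/680685 in (≈ 1.391 in)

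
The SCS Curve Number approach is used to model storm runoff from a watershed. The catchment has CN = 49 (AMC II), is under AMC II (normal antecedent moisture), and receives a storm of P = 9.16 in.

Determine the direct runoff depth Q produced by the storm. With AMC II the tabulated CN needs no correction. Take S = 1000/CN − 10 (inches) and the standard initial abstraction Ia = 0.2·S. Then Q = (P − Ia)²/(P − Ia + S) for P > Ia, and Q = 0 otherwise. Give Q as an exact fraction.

Q = 75186241/26240725 in ≈ 2.865 in

AMC II — tabulated CN = 49 applies directly.
Retention S: 1000/CN − 10 with CN=49.000 → S = 510/49 ≈ 10.408 in
Ia = 0.2·(510/49) = 102/49 in ≈ 2.082 in
Excess rainfall: 9.160 − 2.082 = 7.078 in; P > Ia so Q > 0
Q: (8671/1225)² ÷ (21421/1225) = 75186241/26240725 in (≈ 2.865 in)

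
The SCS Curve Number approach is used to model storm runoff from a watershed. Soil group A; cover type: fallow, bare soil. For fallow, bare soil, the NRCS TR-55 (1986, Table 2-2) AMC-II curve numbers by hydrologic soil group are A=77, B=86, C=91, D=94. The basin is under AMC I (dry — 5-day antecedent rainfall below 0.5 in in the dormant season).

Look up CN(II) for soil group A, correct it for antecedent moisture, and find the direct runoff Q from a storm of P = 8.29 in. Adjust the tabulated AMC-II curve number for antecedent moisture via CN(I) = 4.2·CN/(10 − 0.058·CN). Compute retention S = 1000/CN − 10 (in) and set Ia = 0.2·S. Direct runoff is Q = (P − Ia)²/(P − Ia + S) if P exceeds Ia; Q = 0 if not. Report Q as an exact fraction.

NRCS table: fallow, bare soil, soil group A → CN(II) = 77
CN(I) from CN(II)=77: (4.2·77)/(10 − 0.058·77) = 161700/2767 ≈ 58.439
Max retention: S = 1000/(161700/2767) − 10 = 11500/1617 in (≈ 7.112 in)
Ia = 0.2S: 0.2·7.112 = 1.422 in (exactly 2300/1617)
Excess rainfall: 8.290 − 1.422 = 6.868 in; P > Ia so Q > 0
Q = (1110493/161700)²/((1110493/161700) + 11500/1617) = (1233194703049/26146890000)/(2260493/161700) = 1233194703049/365521718100 in ≈ 3.374 in

Q = 1233194703049/365521718100 in ≈ 3.374 in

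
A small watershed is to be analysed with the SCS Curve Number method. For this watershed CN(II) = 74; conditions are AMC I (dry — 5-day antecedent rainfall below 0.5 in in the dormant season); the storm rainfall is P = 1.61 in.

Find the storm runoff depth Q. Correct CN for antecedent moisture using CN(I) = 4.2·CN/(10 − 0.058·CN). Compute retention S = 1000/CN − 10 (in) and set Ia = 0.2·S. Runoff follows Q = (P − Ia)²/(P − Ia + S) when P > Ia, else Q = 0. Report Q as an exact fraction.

CN(I) from CN(II)=74: (4.2·74)/(10 − 0.058·74) = 77700/1427 ≈ 54.450
S = 1000/(77700/1427) − 10 = 6500/777 in ≈ 8.366 in
Initial abstraction Ia = S/5 = (6500/777)/5 = 1300/777 ≈ 1.673 in
P = 1.610 ≤ Ia = 1.673 in: entire storm abstracted, Q = 0.

Q = 0 in ≈ 0.000 in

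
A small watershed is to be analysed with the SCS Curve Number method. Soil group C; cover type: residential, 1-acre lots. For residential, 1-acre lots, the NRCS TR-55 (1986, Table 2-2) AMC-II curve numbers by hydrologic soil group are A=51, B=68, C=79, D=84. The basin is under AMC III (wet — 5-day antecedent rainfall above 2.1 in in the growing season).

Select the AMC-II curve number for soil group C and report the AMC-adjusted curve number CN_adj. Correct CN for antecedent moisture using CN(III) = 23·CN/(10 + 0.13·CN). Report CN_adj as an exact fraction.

CN_adj = 181700/2027 ≈ 89.640

NRCS table: residential, 1-acre lots, soil group C → CN(II) = 79
Wet (AMC III): CN(III) = 23·79/(10 + 0.13·79) = 1817/(2027/100) = 181700/2027 ≈ 89.640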